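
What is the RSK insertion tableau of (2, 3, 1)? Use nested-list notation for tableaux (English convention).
P = [[1, 3], [2]]

After inserting 2: P = [[2]].
After inserting 3: P = [[2, 3]].
After inserting 1: P = [[1, 3], [2]].

So P = [[1, 3], [2]].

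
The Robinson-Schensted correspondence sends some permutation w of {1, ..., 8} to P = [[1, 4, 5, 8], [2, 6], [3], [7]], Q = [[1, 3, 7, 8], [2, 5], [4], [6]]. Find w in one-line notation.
7 3 6 2 4 1 5 8

Reverse the RSK construction: for i from n down to 1, find the cell of Q containing i, remove the entry at that cell from P, and reverse-bump it up through P; the value ejected from row 1 is w(i).

Step i=8: Q has 8 at row 1, column 4; remove that cell from P, ejecting 8. So w(8) = 8. P is now [[1, 4, 5], [2, 6], [3], [7]].
Step i=7: Q has 7 at row 1, column 3; remove that cell from P, ejecting 5. So w(7) = 5. P is now [[1, 4], [2, 6], [3], [7]].
Step i=6: Q has 6 at row 4, column 1; remove 7 from row 4 of P and reverse-bump: 7 enters row 3 and ejects 3; 3 enters row 2 and ejects 2; 2 enters row 1 and ejects 1. So w(6) = 1. P is now [[2, 4], [3, 6], [7]].
Step i=5: Q has 5 at row 2, column 2; remove 6 from row 2 of P and reverse-bump: 6 enters row 1 and ejects 4. So w(5) = 4. P is now [[2, 6], [3], [7]].
Step i=4: Q has 4 at row 3, column 1; remove 7 from row 3 of P and reverse-bump: 7 enters row 2 and ejects 3; 3 enters row 1 and ejects 2. So w(4) = 2. P is now [[3, 6], [7]].
Step i=3: Q has 3 at row 1, column 2; remove that cell from P, ejecting 6. So w(3) = 6. P is now [[3], [7]].
Step i=2: Q has 2 at row 2, column 1; remove 7 from row 2 of P and reverse-bump: 7 enters row 1 and ejects 3. So w(2) = 3. P is now [[7]].
Step i=1: Q has 1 at row 1, column 1; remove that cell from P, ejecting 7. So w(1) = 7. P is now [].

So w = 7 3 6 2 4 1 5 8.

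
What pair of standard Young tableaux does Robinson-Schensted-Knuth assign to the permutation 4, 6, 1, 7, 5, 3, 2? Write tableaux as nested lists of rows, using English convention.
Insert each entry of the permutation into P by Schensted row insertion, recording in Q the position of each new cell.

Insert 4: appended to row 1. P = [[4]].
Insert 6: appended to row 1. P = [[4, 6]].
Insert 1: 1 bumps 4 from row 1; 4 starts row 2. P = [[1, 6], [4]].
Insert 7: appended to row 1. P = [[1, 6, 7], [4]].
Insert 5: 5 bumps 6 from row 1; 6 appends to row 2. P = [[1, 5, 7], [4, 6]].
Insert 3: 3 bumps 5 from row 1; 5 bumps 6 from row 2; 6 starts row 3. P = [[1, 3, 7], [4, 5], [6]].
Insert 2: 2 bumps 3 from row 1; 3 bumps 4 from row 2; 4 bumps 6 from row 3; 6 starts row 4. P = [[1, 2, 7], [3, 5], [4], [6]].

So P = [[1, 2, 7], [3, 5], [4], [6]], Q = [[1, 2, 4], [3, 5], [6], [7]].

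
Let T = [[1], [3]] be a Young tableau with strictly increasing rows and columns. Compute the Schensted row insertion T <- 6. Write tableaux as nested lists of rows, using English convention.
[[1, 6], [3]]

6 is larger than every entry of row 1, so it is appended to row 1. The new tableau is [[1, 6], [3]].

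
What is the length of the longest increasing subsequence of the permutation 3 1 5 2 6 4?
3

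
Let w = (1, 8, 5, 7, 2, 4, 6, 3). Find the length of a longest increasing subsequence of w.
4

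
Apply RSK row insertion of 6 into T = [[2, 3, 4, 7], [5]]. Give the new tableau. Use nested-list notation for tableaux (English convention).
In row 1, 6 replaces 7 (the leftmost entry greater than 6); 7 is bumped to row 2. 7 is appended to row 2. The new tableau is [[2, 3, 4, 6], [5, 7]].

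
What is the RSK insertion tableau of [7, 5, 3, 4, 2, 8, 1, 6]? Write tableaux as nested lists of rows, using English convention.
Insert 7: appended to row 1. P = [[7]].
Insert 5: 5 bumps 7 from row 1; 7 starts row 2. P = [[5], [7]].
Insert 3: 3 bumps 5 from row 1; 5 bumps 7 from row 2; 7 starts row 3. P = [[3], [5], [7]].
Insert 4: appended to row 1. P = [[3, 4], [5], [7]].
Insert 2: 2 bumps 3 from row 1; 3 bumps 5 from row 2; 5 bumps 7 from row 3; 7 starts row 4. P = [[2, 4], [3], [5], [7]].
Insert 8: appended to row 1. P = [[2, 4, 8], [3], [5], [7]].
Insert 1: 1 bumps 2 from row 1; 2 bumps 3 from row 2; 3 bumps 5 from row 3; 5 bumps 7 from row 4; 7 starts row 5. P = [[1, 4, 8], [2], [3], [5], [7]].
Insert 6: 6 bumps 8 from row 1; 8 appends to row 2. P = [[1, 4, 6], [2, 8], [3], [5], [7]].

So P = [[1, 4, 6], [2, 8], [3], [5], [7]].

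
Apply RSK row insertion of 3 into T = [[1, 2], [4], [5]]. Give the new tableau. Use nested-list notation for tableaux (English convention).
[[1, 2, 3], [4], [5]]

3 is larger than every entry of row 1, so it is appended to row 1. The new tableau is [[1, 2, 3], [4], [5]].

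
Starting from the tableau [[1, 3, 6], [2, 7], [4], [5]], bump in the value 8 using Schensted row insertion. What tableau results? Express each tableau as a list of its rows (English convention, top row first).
8 is larger than every entry of row 1, so it is appended to row 1. The new tableau is [[1, 3, 6, 8], [2, 7], [4], [5]].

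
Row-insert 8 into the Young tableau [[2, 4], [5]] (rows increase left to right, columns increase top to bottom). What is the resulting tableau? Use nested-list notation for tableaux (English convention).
8 is larger than every entry of row 1, so it is appended to row 1. The new tableau is [[2, 4, 8], [5]].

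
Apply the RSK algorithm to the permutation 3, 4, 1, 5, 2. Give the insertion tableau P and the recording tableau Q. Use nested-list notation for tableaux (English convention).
Insert each entry of the permutation into P by Schensted row insertion, recording in Q the position of each new cell.

Insert 3: appended to row 1. P = [[3]], Q = [[1]].
Insert 4: appended to row 1. P = [[3, 4]], Q = [[1, 2]].
Insert 1: 1 bumps 3 from row 1; 3 starts row 2. P = [[1, 4], [3]], Q = [[1, 2], [3]].
Insert 5: appended to row 1. P = [[1, 4, 5], [3]], Q = [[1, 2, 4], [3]].
Insert 2: 2 bumps 4 from row 1; 4 appends to row 2. P = [[1, 2, 5], [3, 4]], Q = [[1, 2, 4], [3, 5]].

So P = [[1, 2, 5], [3, 4]], Q = [[1, 2, 4], [3, 5]].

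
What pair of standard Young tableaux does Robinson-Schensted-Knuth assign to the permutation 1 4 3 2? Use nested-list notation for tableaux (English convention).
Insert each entry of the permutation into P by Schensted row insertion, recording in Q the position of each new cell.

Insert 1: appended to row 1. P = [[1]].
Insert 4: appended to row 1. P = [[1, 4]].
Insert 3: 3 bumps 4 from row 1; 4 starts row 2. P = [[1, 3], [4]].
Insert 2: 2 bumps 3 from row 1; 3 bumps 4 from row 2; 4 starts row 3. P = [[1, 2], [3], [4]].

So P = [[1, 2], [3], [4]], Q = [[1, 2], [3], [4]].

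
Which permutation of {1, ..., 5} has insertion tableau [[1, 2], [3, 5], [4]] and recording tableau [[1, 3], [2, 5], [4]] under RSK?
4 3 5 1 2

Reverse RSK: for i = n, n-1, ..., 1, locate i in Q, remove the corresponding corner cell from P, and reverse-bump its entry up through P; the value ejected from row 1 is w(i).

So w = 4 3 5 1 2.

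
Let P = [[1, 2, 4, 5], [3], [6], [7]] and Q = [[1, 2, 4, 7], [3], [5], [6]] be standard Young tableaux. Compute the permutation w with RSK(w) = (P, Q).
1 7 3 6 4 2 5

Reverse the RSK construction: for i from n down to 1, find the cell of Q containing i, remove the entry at that cell from P, and reverse-bump it up through P; the value ejected from row 1 is w(i).

Step i=7: Q has 7 at row 1, column 4; remove that cell from P, ejecting 5. So w(7) = 5. P is now [[1, 2, 4], [3], [6], [7]].
Step i=6: Q has 6 at row 4, column 1; remove 7 from row 4 of P and reverse-bump: 7 enters row 3 and ejects 6; 6 enters row 2 and ejects 3; 3 enters row 1 and ejects 2. So w(6) = 2. P is now [[1, 3, 4], [6], [7]].
Step i=5: Q has 5 at row 3, column 1; remove 7 from row 3 of P and reverse-bump: 7 enters row 2 and ejects 6; 6 enters row 1 and ejects 4. So w(5) = 4. P is now [[1, 3, 6], [7]].
Step i=4: Q has 4 at row 1, column 3; remove that cell from P, ejecting 6. So w(4) = 6. P is now [[1, 3], [7]].
Step i=3: Q has 3 at row 2, column 1; remove 7 from row 2 of P and reverse-bump: 7 enters row 1 and ejects 3. So w(3) = 3. P is now [[1, 7]].
Step i=2: Q has 2 at row 1, column 2; remove that cell from P, ejecting 7. So w(2) = 7. P is now [[1]].
Step i=1: Q has 1 at row 1, column 1; remove that cell from P, ejecting 1. So w(1) = 1. P is now [].

So w = 1 7 3 6 4 2 5.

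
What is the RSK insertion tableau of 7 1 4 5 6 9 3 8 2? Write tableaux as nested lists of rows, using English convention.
Insert 7: appended to row 1. P = [[7]].
Insert 1: 1 bumps 7 from row 1; 7 starts row 2. P = [[1], [7]].
Insert 4: appended to row 1. P = [[1, 4], [7]].
Insert 5: appended to row 1. P = [[1, 4, 5], [7]].
Insert 6: appended to row 1. P = [[1, 4, 5, 6], [7]].
Insert 9: appended to row 1. P = [[1, 4, 5, 6, 9], [7]].
Insert 3: 3 bumps 4 from row 1; 4 bumps 7 from row 2; 7 starts row 3. P = [[1, 3, 5, 6, 9], [4], [7]].
Insert 8: 8 bumps 9 from row 1; 9 appends to row 2. P = [[1, 3, 5, 6, 8], [4, 9], [7]].
Insert 2: 2 bumps 3 from row 1; 3 bumps 4 from row 2; 4 bumps 7 from row 3; 7 starts row 4. P = [[1, 2, 5, 6, 8], [3, 9], [4], [7]].

So P = [[1, 2, 5, 6, 8], [3, 9], [4], [7]].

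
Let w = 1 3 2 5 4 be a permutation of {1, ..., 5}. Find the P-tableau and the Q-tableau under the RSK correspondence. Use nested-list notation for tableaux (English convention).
Insert each entry of the permutation into P by Schensted row insertion, recording in Q the position of each new cell.

Insert 1: appended to row 1. P = [[1]].
Insert 3: appended to row 1. P = [[1, 3]].
Insert 2: 2 bumps 3 from row 1; 3 starts row 2. P = [[1, 2], [3]].
Insert 5: appended to row 1. P = [[1, 2, 5], [3]].
Insert 4: 4 bumps 5 from row 1; 5 appends to row 2. P = [[1, 2, 4], [3, 5]].

So P = [[1, 2, 4], [3, 5]], Q = [[1, 2, 4], [3, 5]].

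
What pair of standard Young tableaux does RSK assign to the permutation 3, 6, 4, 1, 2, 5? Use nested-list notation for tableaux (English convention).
P = [[1, 2, 5], [3, 4], [6]], Q = [[1, 2, 6], [3, 5], [4]]

Insert each entry of the permutation into P by Schensted row insertion, recording in Q the position of each new cell.

Insert 3: appended to row 1. P = [[3]], Q = [[1]].
Insert 6: appended to row 1. P = [[3, 6]], Q = [[1, 2]].
Insert 4: 4 bumps 6 from row 1; 6 starts row 2. P = [[3, 4], [6]], Q = [[1, 2], [3]].
Insert 1: 1 bumps 3 from row 1; 3 bumps 6 from row 2; 6 starts row 3. P = [[1, 4], [3], [6]], Q = [[1, 2], [3], [4]].
Insert 2: 2 bumps 4 from row 1; 4 appends to row 2. P = [[1, 2], [3, 4], [6]], Q = [[1, 2], [3, 5], [4]].
Insert 5: appended to row 1. P = [[1, 2, 5], [3, 4], [6]], Q = [[1, 2, 6], [3, 5], [4]].

So P = [[1, 2, 5], [3, 4], [6]], Q = [[1, 2, 6], [3, 5], [4]].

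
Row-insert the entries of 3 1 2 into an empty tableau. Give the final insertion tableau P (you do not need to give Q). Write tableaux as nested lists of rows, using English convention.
Insert 3: appended to row 1. P = [[3]].
Insert 1: 1 bumps 3 from row 1; 3 starts row 2. P = [[1], [3]].
Insert 2: appended to row 1. P = [[1, 2], [3]].

So P = [[1, 2], [3]].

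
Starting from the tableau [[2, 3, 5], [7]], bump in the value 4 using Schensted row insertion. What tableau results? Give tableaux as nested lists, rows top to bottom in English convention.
In row 1, 4 replaces 5 (the leftmost entry greater than 4); 5 is bumped to row 2. In row 2, 5 replaces 7 (the leftmost entry greater than 5); 7 is bumped to row 3. 7 starts a new row 3. The new tableau is [[2, 3, 4], [5], [7]].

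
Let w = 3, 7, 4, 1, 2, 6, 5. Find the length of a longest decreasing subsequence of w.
3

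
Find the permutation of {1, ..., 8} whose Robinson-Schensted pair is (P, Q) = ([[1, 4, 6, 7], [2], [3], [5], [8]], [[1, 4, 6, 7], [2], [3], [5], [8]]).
Reverse the RSK construction: for i from n down to 1, find the cell of Q containing i, remove the entry at that cell from P, and reverse-bump it up through P; the value ejected from row 1 is w(i).

Step i=8: Q has 8 at row 5, column 1; remove 8 from row 5 of P and reverse-bump: 8 enters row 4 and ejects 5; 5 enters row 3 and ejects 3; 3 enters row 2 and ejects 2; 2 enters row 1 and ejects 1. So w(8) = 1. P is now [[2, 4, 6, 7], [3], [5], [8]].
Step i=7: Q has 7 at row 1, column 4; remove that cell from P, ejecting 7. So w(7) = 7. P is now [[2, 4, 6], [3], [5], [8]].
Step i=6: Q has 6 at row 1, column 3; remove that cell from P, ejecting 6. So w(6) = 6. P is now [[2, 4], [3], [5], [8]].
Step i=5: Q has 5 at row 4, column 1; remove 8 from row 4 of P and reverse-bump: 8 enters row 3 and ejects 5; 5 enters row 2 and ejects 3; 3 enters row 1 and ejects 2. So w(5) = 2. P is now [[3, 4], [5], [8]].
Step i=4: Q has 4 at row 1, column 2; remove that cell from P, ejecting 4. So w(4) = 4. P is now [[3], [5], [8]].
Step i=3: Q has 3 at row 3, column 1; remove 8 from row 3 of P and reverse-bump: 8 enters row 2 and ejects 5; 5 enters row 1 and ejects 3. So w(3) = 3. P is now [[5], [8]].
Step i=2: Q has 2 at row 2, column 1; remove 8 from row 2 of P and reverse-bump: 8 enters row 1 and ejects 5. So w(2) = 5. P is now [[8]].
Step i=1: Q has 1 at row 1, column 1; remove that cell from P, ejecting 8. So w(1) = 8. P is now [].

So w = 8 5 3 4 2 6 7 1.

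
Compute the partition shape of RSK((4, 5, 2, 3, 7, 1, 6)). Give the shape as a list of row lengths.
Row-insert each entry into an empty tableau.

After inserting 4: P = [[4]].
After inserting 5: P = [[4, 5]].
After inserting 2: P = [[2, 5], [4]].
After inserting 3: P = [[2, 3], [4, 5]].
After inserting 7: P = [[2, 3, 7], [4, 5]].
After inserting 1: P = [[1, 3, 7], [2, 5], [4]].
After inserting 6: P = [[1, 3, 6], [2, 5, 7], [4]].

The final insertion tableau P = [[1, 3, 6], [2, 5, 7], [4]] has shape [3, 3, 1].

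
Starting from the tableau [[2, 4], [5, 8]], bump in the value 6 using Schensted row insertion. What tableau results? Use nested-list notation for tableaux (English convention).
[[2, 4, 6], [5, 8]]

6 is larger than every entry of row 1, so it is appended to row 1. The new tableau is [[2, 4, 6], [5, 8]].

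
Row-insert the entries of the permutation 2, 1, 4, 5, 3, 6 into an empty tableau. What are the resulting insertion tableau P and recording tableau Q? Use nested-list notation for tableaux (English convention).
Insert each entry of the permutation into P by Schensted row insertion, recording in Q the position of each new cell.

After inserting 2: P = [[2]].
After inserting 1: P = [[1], [2]].
After inserting 4: P = [[1, 4], [2]].
After inserting 5: P = [[1, 4, 5], [2]].
After inserting 3: P = [[1, 3, 5], [2, 4]].
After inserting 6: P = [[1, 3, 5, 6], [2, 4]].

So P = [[1, 3, 5, 6], [2, 4]], Q = [[1, 3, 4, 6], [2, 5]].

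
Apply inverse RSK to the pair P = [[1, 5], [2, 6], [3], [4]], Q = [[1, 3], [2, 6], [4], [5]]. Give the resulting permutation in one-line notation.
4 3 6 2 1 5

Reverse the RSK construction: for i from n down to 1, find the cell of Q containing i, remove the entry at that cell from P, and reverse-bump it up through P; the value ejected from row 1 is w(i).

Step i=6: Q has 6 at row 2, column 2; remove 6 from row 2 of P and reverse-bump: 6 enters row 1 and ejects 5. So w(6) = 5. P is now [[1, 6], [2], [3], [4]].
Step i=5: Q has 5 at row 4, column 1; remove 4 from row 4 of P and reverse-bump: 4 enters row 3 and ejects 3; 3 enters row 2 and ejects 2; 2 enters row 1 and ejects 1. So w(5) = 1. P is now [[2, 6], [3], [4]].
Step i=4: Q has 4 at row 3, column 1; remove 4 from row 3 of P and reverse-bump: 4 enters row 2 and ejects 3; 3 enters row 1 and ejects 2. So w(4) = 2. P is now [[3, 6], [4]].
Step i=3: Q has 3 at row 1, column 2; remove that cell from P, ejecting 6. So w(3) = 6. P is now [[3], [4]].
Step i=2: Q has 2 at row 2, column 1; remove 4 from row 2 of P and reverse-bump: 4 enters row 1 and ejects 3. So w(2) = 3. P is now [[4]].
Step i=1: Q has 1 at row 1, column 1; remove that cell from P, ejecting 4. So w(1) = 4. P is now [].

So w = 4 3 6 2 1 5.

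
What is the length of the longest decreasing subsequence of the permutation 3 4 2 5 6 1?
3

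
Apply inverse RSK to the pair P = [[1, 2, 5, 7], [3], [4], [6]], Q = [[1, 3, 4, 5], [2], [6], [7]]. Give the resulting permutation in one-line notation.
Reverse the RSK construction: for i from n down to 1, find the cell of Q containing i, remove the entry at that cell from P, and reverse-bump it up through P; the value ejected from row 1 is w(i).

Step i=7: Q has 7 at row 4, column 1; remove 6 from row 4 of P and reverse-bump: 6 enters row 3 and ejects 4; 4 enters row 2 and ejects 3; 3 enters row 1 and ejects 2. So w(7) = 2. P is now [[1, 3, 5, 7], [4], [6]].
Step i=6: Q has 6 at row 3, column 1; remove 6 from row 3 of P and reverse-bump: 6 enters row 2 and ejects 4; 4 enters row 1 and ejects 3. So w(6) = 3. P is now [[1, 4, 5, 7], [6]].
Step i=5: Q has 5 at row 1, column 4; remove that cell from P, ejecting 7. So w(5) = 7. P is now [[1, 4, 5], [6]].
Step i=4: Q has 4 at row 1, column 3; remove that cell from P, ejecting 5. So w(4) = 5. P is now [[1, 4], [6]].
Step i=3: Q has 3 at row 1, column 2; remove that cell from P, ejecting 4. So w(3) = 4. P is now [[1], [6]].
Step i=2: Q has 2 at row 2, column 1; remove 6 from row 2 of P and reverse-bump: 6 enters row 1 and ejects 1. So w(2) = 1. P is now [[6]].
Step i=1: Q has 1 at row 1, column 1; remove that cell from P, ejecting 6. So w(1) = 6. P is now [].

So w = 6 1 4 5 7 3 2.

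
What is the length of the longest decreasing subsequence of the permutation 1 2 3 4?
1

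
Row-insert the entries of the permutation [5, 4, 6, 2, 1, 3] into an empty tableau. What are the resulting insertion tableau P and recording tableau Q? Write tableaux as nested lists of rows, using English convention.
P = [[1, 3], [2, 6], [4], [5]], Q = [[1, 3], [2, 6], [4], [5]]

Insert each entry of the permutation into P by Schensted row insertion, recording in Q the position of each new cell.

Insert 5: appended to row 1. P = [[5]], Q = [[1]].
Insert 4: 4 bumps 5 from row 1; 5 starts row 2. P = [[4], [5]], Q = [[1], [2]].
Insert 6: appended to row 1. P = [[4, 6], [5]], Q = [[1, 3], [2]].
Insert 2: 2 bumps 4 from row 1; 4 bumps 5 from row 2; 5 starts row 3. P = [[2, 6], [4], [5]], Q = [[1, 3], [2], [4]].
Insert 1: 1 bumps 2 from row 1; 2 bumps 4 from row 2; 4 bumps 5 from row 3; 5 starts row 4. P = [[1, 6], [2], [4], [5]], Q = [[1, 3], [2], [4], [5]].
Insert 3: 3 bumps 6 from row 1; 6 appends to row 2. P = [[1, 3], [2, 6], [4], [5]], Q = [[1, 3], [2, 6], [4], [5]].

So P = [[1, 3], [2, 6], [4], [5]], Q = [[1, 3], [2, 6], [4], [5]].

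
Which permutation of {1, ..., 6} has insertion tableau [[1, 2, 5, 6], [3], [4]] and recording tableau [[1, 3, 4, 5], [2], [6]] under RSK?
4 1 3 5 6 2

Reverse the RSK construction: for i from n down to 1, find the cell of Q containing i, remove the entry at that cell from P, and reverse-bump it up through P; the value ejected from row 1 is w(i).

Step i=6: Q has 6 at row 3, column 1; remove 4 from row 3 of P and reverse-bump: 4 enters row 2 and ejects 3; 3 enters row 1 and ejects 2. So w(6) = 2. P is now [[1, 3, 5, 6], [4]].
Step i=5: Q has 5 at row 1, column 4; remove that cell from P, ejecting 6. So w(5) = 6. P is now [[1, 3, 5], [4]].
Step i=4: Q has 4 at row 1, column 3; remove that cell from P, ejecting 5. So w(4) = 5. P is now [[1, 3], [4]].
Step i=3: Q has 3 at row 1, column 2; remove that cell from P, ejecting 3. So w(3) = 3. P is now [[1], [4]].
Step i=2: Q has 2 at row 2, column 1; remove 4 from row 2 of P and reverse-bump: 4 enters row 1 and ejects 1. So w(2) = 1. P is now [[4]].
Step i=1: Q has 1 at row 1, column 1; remove that cell from P, ejecting 4. So w(1) = 4. P is now [].

So w = 4 1 3 5 6 2.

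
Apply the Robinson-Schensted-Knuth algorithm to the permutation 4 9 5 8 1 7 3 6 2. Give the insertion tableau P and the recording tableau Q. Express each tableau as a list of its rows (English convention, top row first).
Insert each entry of the permutation into P by Schensted row insertion, recording in Q the position of each new cell.

Insert 4: appended to row 1. P = [[4]].
Insert 9: appended to row 1. P = [[4, 9]].
Insert 5: 5 bumps 9 from row 1; 9 starts row 2. P = [[4, 5], [9]].
Insert 8: appended to row 1. P = [[4, 5, 8], [9]].
Insert 1: 1 bumps 4 from row 1; 4 bumps 9 from row 2; 9 starts row 3. P = [[1, 5, 8], [4], [9]].
Insert 7: 7 bumps 8 from row 1; 8 appends to row 2. P = [[1, 5, 7], [4, 8], [9]].
Insert 3: 3 bumps 5 from row 1; 5 bumps 8 from row 2; 8 bumps 9 from row 3; 9 starts row 4. P = [[1, 3, 7], [4, 5], [8], [9]].
Insert 6: 6 bumps 7 from row 1; 7 appends to row 2. P = [[1, 3, 6], [4, 5, 7], [8], [9]].
Insert 2: 2 bumps 3 from row 1; 3 bumps 4 from row 2; 4 bumps 8 from row 3; 8 bumps 9 from row 4; 9 starts row 5. P = [[1, 2, 6], [3, 5, 7], [4], [8], [9]].

So P = [[1, 2, 6], [3, 5, 7], [4], [8], [9]], Q = [[1, 2, 4], [3, 6, 8], [5], [7], [9]].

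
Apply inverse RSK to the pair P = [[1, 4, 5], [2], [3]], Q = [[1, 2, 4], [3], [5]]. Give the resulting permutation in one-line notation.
3 4 2 5 1

Reverse the RSK construction: for i from n down to 1, find the cell of Q containing i, remove the entry at that cell from P, and reverse-bump it up through P; the value ejected from row 1 is w(i).

Step i=5: Q has 5 at row 3, column 1; remove 3 from row 3 of P and reverse-bump: 3 enters row 2 and ejects 2; 2 enters row 1 and ejects 1. So w(5) = 1. P is now [[2, 4, 5], [3]].
Step i=4: Q has 4 at row 1, column 3; remove that cell from P, ejecting 5. So w(4) = 5. P is now [[2, 4], [3]].
Step i=3: Q has 3 at row 2, column 1; remove 3 from row 2 of P and reverse-bump: 3 enters row 1 and ejects 2. So w(3) = 2. P is now [[3, 4]].
Step i=2: Q has 2 at row 1, column 2; remove that cell from P, ejecting 4. So w(2) = 4. P is now [[3]].
Step i=1: Q has 1 at row 1, column 1; remove that cell from P, ejecting 3. So w(1) = 3. P is now [].

So w = 3 4 2 5 1.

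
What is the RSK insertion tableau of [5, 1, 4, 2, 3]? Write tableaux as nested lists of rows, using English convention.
Insert 5: appended to row 1. P = [[5]].
Insert 1: 1 bumps 5 from row 1; 5 starts row 2. P = [[1], [5]].
Insert 4: appended to row 1. P = [[1, 4], [5]].
Insert 2: 2 bumps 4 from row 1; 4 bumps 5 from row 2; 5 starts row 3. P = [[1, 2], [4], [5]].
Insert 3: appended to row 1. P = [[1, 2, 3], [4], [5]].

So P = [[1, 2, 3], [4], [5]].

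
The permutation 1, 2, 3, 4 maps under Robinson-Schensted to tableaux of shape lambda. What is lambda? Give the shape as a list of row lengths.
[4]

Row-insert each entry into an empty tableau.

After inserting 1: P = [[1]].
After inserting 2: P = [[1, 2]].
After inserting 3: P = [[1, 2, 3]].
After inserting 4: P = [[1, 2, 3, 4]].

The final insertion tableau P = [[1, 2, 3, 4]] has shape [4].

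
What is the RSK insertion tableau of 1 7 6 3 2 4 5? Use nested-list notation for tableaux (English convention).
P = [[1, 2, 4, 5], [3], [6], [7]]

After inserting 1: P = [[1]].
After inserting 7: P = [[1, 7]].
After inserting 6: P = [[1, 6], [7]].
After inserting 3: P = [[1, 3], [6], [7]].
After inserting 2: P = [[1, 2], [3], [6], [7]].
After inserting 4: P = [[1, 2, 4], [3], [6], [7]].
After inserting 5: P = [[1, 2, 4, 5], [3], [6], [7]].

So P = [[1, 2, 4, 5], [3], [6], [7]].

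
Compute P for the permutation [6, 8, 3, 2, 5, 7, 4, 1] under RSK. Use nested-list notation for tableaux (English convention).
Insert 6: appended to row 1. P = [[6]].
Insert 8: appended to row 1. P = [[6, 8]].
Insert 3: 3 bumps 6 from row 1; 6 starts row 2. P = [[3, 8], [6]].
Insert 2: 2 bumps 3 from row 1; 3 bumps 6 from row 2; 6 starts row 3. P = [[2, 8], [3], [6]].
Insert 5: 5 bumps 8 from row 1; 8 appends to row 2. P = [[2, 5], [3, 8], [6]].
Insert 7: appended to row 1. P = [[2, 5, 7], [3, 8], [6]].
Insert 4: 4 bumps 5 from row 1; 5 bumps 8 from row 2; 8 appends to row 3. P = [[2, 4, 7], [3, 5], [6, 8]].
Insert 1: 1 bumps 2 from row 1; 2 bumps 3 from row 2; 3 bumps 6 from row 3; 6 starts row 4. P = [[1, 4, 7], [2, 5], [3, 8], [6]].

So P = [[1, 4, 7], [2, 5], [3, 8], [6]].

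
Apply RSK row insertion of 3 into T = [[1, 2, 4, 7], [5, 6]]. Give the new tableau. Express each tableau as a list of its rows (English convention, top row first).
[[1, 2, 3, 7], [4, 6], [5]]

In row 1, 3 replaces 4 (the leftmost entry greater than 3); 4 is bumped to row 2. In row 2, 4 replaces 5 (the leftmost entry greater than 4); 5 is bumped to row 3. 5 starts a new row 3. The new tableau is [[1, 2, 3, 7], [4, 6], [5]].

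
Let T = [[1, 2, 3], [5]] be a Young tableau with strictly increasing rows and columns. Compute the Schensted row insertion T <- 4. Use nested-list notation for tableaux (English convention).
4 is larger than every entry of row 1, so it is appended to row 1. The new tableau is [[1, 2, 3, 4], [5]].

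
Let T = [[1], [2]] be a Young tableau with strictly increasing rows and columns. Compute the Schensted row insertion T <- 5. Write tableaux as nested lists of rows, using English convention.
[[1, 5], [2]]

5 is larger than every entry of row 1, so it is appended to row 1. The new tableau is [[1, 5], [2]].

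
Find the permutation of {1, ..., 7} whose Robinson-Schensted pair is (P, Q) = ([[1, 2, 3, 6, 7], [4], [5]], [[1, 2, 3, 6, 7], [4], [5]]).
1 2 5 4 3 6 7

Reverse the RSK construction: for i from n down to 1, find the cell of Q containing i, remove the entry at that cell from P, and reverse-bump it up through P; the value ejected from row 1 is w(i).

Step i=7: Q has 7 at row 1, column 5; remove that cell from P, ejecting 7. So w(7) = 7. P is now [[1, 2, 3, 6], [4], [5]].
Step i=6: Q has 6 at row 1, column 4; remove that cell from P, ejecting 6. So w(6) = 6. P is now [[1, 2, 3], [4], [5]].
Step i=5: Q has 5 at row 3, column 1; remove 5 from row 3 of P and reverse-bump: 5 enters row 2 and ejects 4; 4 enters row 1 and ejects 3. So w(5) = 3. P is now [[1, 2, 4], [5]].
Step i=4: Q has 4 at row 2, column 1; remove 5 from row 2 of P and reverse-bump: 5 enters row 1 and ejects 4. So w(4) = 4. P is now [[1, 2, 5]].
Step i=3: Q has 3 at row 1, column 3; remove that cell from P, ejecting 5. So w(3) = 5. P is now [[1, 2]].
Step i=2: Q has 2 at row 1, column 2; remove that cell from P, ejecting 2. So w(2) = 2. P is now [[1]].
Step i=1: Q has 1 at row 1, column 1; remove that cell from P, ejecting 1. So w(1) = 1. P is now [].

So w = 1 2 5 4 3 6 7.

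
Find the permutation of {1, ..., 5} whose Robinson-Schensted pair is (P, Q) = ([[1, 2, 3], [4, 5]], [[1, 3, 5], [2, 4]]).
4 1 5 2 3

Reverse the RSK construction: for i from n down to 1, find the cell of Q containing i, remove the entry at that cell from P, and reverse-bump it up through P; the value ejected from row 1 is w(i).

Step i=5: Q has 5 at row 1, column 3; remove that cell from P, ejecting 3. So w(5) = 3. P is now [[1, 2], [4, 5]].
Step i=4: Q has 4 at row 2, column 2; remove 5 from row 2 of P and reverse-bump: 5 enters row 1 and ejects 2. So w(4) = 2. P is now [[1, 5], [4]].
Step i=3: Q has 3 at row 1, column 2; remove that cell from P, ejecting 5. So w(3) = 5. P is now [[1], [4]].
Step i=2: Q has 2 at row 2, column 1; remove 4 from row 2 of P and reverse-bump: 4 enters row 1 and ejects 1. So w(2) = 1. P is now [[4]].
Step i=1: Q has 1 at row 1, column 1; remove that cell from P, ejecting 4. So w(1) = 4. P is now [].

So w = 4 1 5 2 3.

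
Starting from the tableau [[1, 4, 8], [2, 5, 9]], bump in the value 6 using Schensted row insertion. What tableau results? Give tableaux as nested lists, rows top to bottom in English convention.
In row 1, 6 replaces 8 (the leftmost entry greater than 6); 8 is bumped to row 2. In row 2, 8 replaces 9 (the leftmost entry greater than 8); 9 is bumped to row 3. 9 starts a new row 3. The new tableau is [[1, 4, 6], [2, 5, 8], [9]].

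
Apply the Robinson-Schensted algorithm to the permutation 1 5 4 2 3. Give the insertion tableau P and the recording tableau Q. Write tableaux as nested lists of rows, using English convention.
P = [[1, 2, 3], [4], [5]], Q = [[1, 2, 5], [3], [4]]

Insert each entry of the permutation into P by Schensted row insertion, recording in Q the position of each new cell.

Insert 1: appended to row 1. P = [[1]], Q = [[1]].
Insert 5: appended to row 1. P = [[1, 5]], Q = [[1, 2]].
Insert 4: 4 bumps 5 from row 1; 5 starts row 2. P = [[1, 4], [5]], Q = [[1, 2], [3]].
Insert 2: 2 bumps 4 from row 1; 4 bumps 5 from row 2; 5 starts row 3. P = [[1, 2], [4], [5]], Q = [[1, 2], [3], [4]].
Insert 3: appended to row 1. P = [[1, 2, 3], [4], [5]], Q = [[1, 2, 5], [3], [4]].

So P = [[1, 2, 3], [4], [5]], Q = [[1, 2, 5], [3], [4]].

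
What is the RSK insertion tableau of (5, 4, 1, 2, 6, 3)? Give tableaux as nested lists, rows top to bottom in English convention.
Insert 5: appended to row 1. P = [[5]].
Insert 4: 4 bumps 5 from row 1; 5 starts row 2. P = [[4], [5]].
Insert 1: 1 bumps 4 from row 1; 4 bumps 5 from row 2; 5 starts row 3. P = [[1], [4], [5]].
Insert 2: appended to row 1. P = [[1, 2], [4], [5]].
Insert 6: appended to row 1. P = [[1, 2, 6], [4], [5]].
Insert 3: 3 bumps 6 from row 1; 6 appends to row 2. P = [[1, 2, 3], [4, 6], [5]].

So P = [[1, 2, 3], [4, 6], [5]].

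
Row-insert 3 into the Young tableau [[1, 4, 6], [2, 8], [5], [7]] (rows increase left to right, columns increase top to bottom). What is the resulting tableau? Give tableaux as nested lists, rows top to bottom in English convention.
In row 1, 3 replaces 4 (the leftmost entry greater than 3); 4 is bumped to row 2. In row 2, 4 replaces 8 (the leftmost entry greater than 4); 8 is bumped to row 3. 8 is appended to row 3. The new tableau is [[1, 3, 6], [2, 4], [5, 8], [7]].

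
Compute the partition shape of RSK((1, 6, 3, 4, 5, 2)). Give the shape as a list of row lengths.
Row-insert each entry into an empty tableau.

After inserting 1: P = [[1]].
After inserting 6: P = [[1, 6]].
After inserting 3: P = [[1, 3], [6]].
After inserting 4: P = [[1, 3, 4], [6]].
After inserting 5: P = [[1, 3, 4, 5], [6]].
After inserting 2: P = [[1, 2, 4, 5], [3], [6]].

The final insertion tableau P = [[1, 2, 4, 5], [3], [6]] has shape [4, 1, 1].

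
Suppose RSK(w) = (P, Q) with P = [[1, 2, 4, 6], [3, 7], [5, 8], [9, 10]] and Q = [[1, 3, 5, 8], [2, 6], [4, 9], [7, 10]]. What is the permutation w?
9 1 5 3 10 4 2 8 7 6

Reverse the RSK construction: for i from n down to 1, find the cell of Q containing i, remove the entry at that cell from P, and reverse-bump it up through P; the value ejected from row 1 is w(i).

Step i=10: Q has 10 at row 4, column 2; remove 10 from row 4 of P and reverse-bump: 10 enters row 3 and ejects 8; 8 enters row 2 and ejects 7; 7 enters row 1 and ejects 6. So w(10) = 6. P is now [[1, 2, 4, 7], [3, 8], [5, 10], [9]].
Step i=9: Q has 9 at row 3, column 2; remove 10 from row 3 of P and reverse-bump: 10 enters row 2 and ejects 8; 8 enters row 1 and ejects 7. So w(9) = 7. P is now [[1, 2, 4, 8], [3, 10], [5], [9]].
Step i=8: Q has 8 at row 1, column 4; remove that cell from P, ejecting 8. So w(8) = 8. P is now [[1, 2, 4], [3, 10], [5], [9]].
Step i=7: Q has 7 at row 4, column 1; remove 9 from row 4 of P and reverse-bump: 9 enters row 3 and ejects 5; 5 enters row 2 and ejects 3; 3 enters row 1 and ejects 2. So w(7) = 2. P is now [[1, 3, 4], [5, 10], [9]].
Step i=6: Q has 6 at row 2, column 2; remove 10 from row 2 of P and reverse-bump: 10 enters row 1 and ejects 4. So w(6) = 4. P is now [[1, 3, 10], [5], [9]].
Step i=5: Q has 5 at row 1, column 3; remove that cell from P, ejecting 10. So w(5) = 10. P is now [[1, 3], [5], [9]].
Step i=4: Q has 4 at row 3, column 1; remove 9 from row 3 of P and reverse-bump: 9 enters row 2 and ejects 5; 5 enters row 1 and ejects 3. So w(4) = 3. P is now [[1, 5], [9]].
Step i=3: Q has 3 at row 1, column 2; remove that cell from P, ejecting 5. So w(3) = 5. P is now [[1], [9]].
Step i=2: Q has 2 at row 2, column 1; remove 9 from row 2 of P and reverse-bump: 9 enters row 1 and ejects 1. So w(2) = 1. P is now [[9]].
Step i=1: Q has 1 at row 1, column 1; remove that cell from P, ejecting 9. So w(1) = 9. P is now [].

So w = 9 1 5 3 10 4 2 8 7 6.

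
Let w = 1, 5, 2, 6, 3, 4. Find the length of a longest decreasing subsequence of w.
2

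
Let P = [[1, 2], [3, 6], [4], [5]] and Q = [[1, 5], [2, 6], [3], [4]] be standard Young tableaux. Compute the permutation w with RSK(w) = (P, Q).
Reverse the RSK construction: for i from n down to 1, find the cell of Q containing i, remove the entry at that cell from P, and reverse-bump it up through P; the value ejected from row 1 is w(i).

Step i=6: Q has 6 at row 2, column 2; remove 6 from row 2 of P and reverse-bump: 6 enters row 1 and ejects 2. So w(6) = 2. P is now [[1, 6], [3], [4], [5]].
Step i=5: Q has 5 at row 1, column 2; remove that cell from P, ejecting 6. So w(5) = 6. P is now [[1], [3], [4], [5]].
Step i=4: Q has 4 at row 4, column 1; remove 5 from row 4 of P and reverse-bump: 5 enters row 3 and ejects 4; 4 enters row 2 and ejects 3; 3 enters row 1 and ejects 1. So w(4) = 1. P is now [[3], [4], [5]].
Step i=3: Q has 3 at row 3, column 1; remove 5 from row 3 of P and reverse-bump: 5 enters row 2 and ejects 4; 4 enters row 1 and ejects 3. So w(3) = 3. P is now [[4], [5]].
Step i=2: Q has 2 at row 2, column 1; remove 5 from row 2 of P and reverse-bump: 5 enters row 1 and ejects 4. So w(2) = 4. P is now [[5]].
Step i=1: Q has 1 at row 1, column 1; remove that cell from P, ejecting 5. So w(1) = 5. P is now [].

So w = 5 4 3 1 6 2.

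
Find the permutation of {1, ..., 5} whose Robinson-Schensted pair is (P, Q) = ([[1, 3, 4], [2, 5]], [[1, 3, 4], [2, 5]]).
2 1 3 5 4

Reverse the RSK construction: for i from n down to 1, find the cell of Q containing i, remove the entry at that cell from P, and reverse-bump it up through P; the value ejected from row 1 is w(i).

Step i=5: Q has 5 at row 2, column 2; remove 5 from row 2 of P and reverse-bump: 5 enters row 1 and ejects 4. So w(5) = 4. P is now [[1, 3, 5], [2]].
Step i=4: Q has 4 at row 1, column 3; remove that cell from P, ejecting 5. So w(4) = 5. P is now [[1, 3], [2]].
Step i=3: Q has 3 at row 1, column 2; remove that cell from P, ejecting 3. So w(3) = 3. P is now [[1], [2]].
Step i=2: Q has 2 at row 2, column 1; remove 2 from row 2 of P and reverse-bump: 2 enters row 1 and ejects 1. So w(2) = 1. P is now [[2]].
Step i=1: Q has 1 at row 1, column 1; remove that cell from P, ejecting 2. So w(1) = 2. P is now [].

So w = 2 1 3 5 4.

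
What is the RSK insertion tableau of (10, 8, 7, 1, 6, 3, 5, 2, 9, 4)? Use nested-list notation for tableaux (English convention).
P = [[1, 2, 4, 9], [3, 5], [6], [7], [8], [10]]

Insert 10: appended to row 1. P = [[10]].
Insert 8: 8 bumps 10 from row 1; 10 starts row 2. P = [[8], [10]].
Insert 7: 7 bumps 8 from row 1; 8 bumps 10 from row 2; 10 starts row 3. P = [[7], [8], [10]].
Insert 1: 1 bumps 7 from row 1; 7 bumps 8 from row 2; 8 bumps 10 from row 3; 10 starts row 4. P = [[1], [7], [8], [10]].
Insert 6: appended to row 1. P = [[1, 6], [7], [8], [10]].
Insert 3: 3 bumps 6 from row 1; 6 bumps 7 from row 2; 7 bumps 8 from row 3; 8 bumps 10 from row 4; 10 starts row 5. P = [[1, 3], [6], [7], [8], [10]].
Insert 5: appended to row 1. P = [[1, 3, 5], [6], [7], [8], [10]].
Insert 2: 2 bumps 3 from row 1; 3 bumps 6 from row 2; 6 bumps 7 from row 3; 7 bumps 8 from row 4; 8 bumps 10 from row 5; 10 starts row 6. P = [[1, 2, 5], [3], [6], [7], [8], [10]].
Insert 9: appended to row 1. P = [[1, 2, 5, 9], [3], [6], [7], [8], [10]].
Insert 4: 4 bumps 5 from row 1; 5 appends to row 2. P = [[1, 2, 4, 9], [3, 5], [6], [7], [8], [10]].

So P = [[1, 2, 4, 9], [3, 5], [6], [7], [8], [10]].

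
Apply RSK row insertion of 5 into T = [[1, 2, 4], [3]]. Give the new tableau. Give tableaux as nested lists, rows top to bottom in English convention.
5 is larger than every entry of row 1, so it is appended to row 1. The new tableau is [[1, 2, 4, 5], [3]].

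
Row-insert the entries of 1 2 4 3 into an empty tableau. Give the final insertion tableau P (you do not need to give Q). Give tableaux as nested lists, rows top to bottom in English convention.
P = [[1, 2, 3], [4]]

Insert 1: appended to row 1. P = [[1]].
Insert 2: appended to row 1. P = [[1, 2]].
Insert 4: appended to row 1. P = [[1, 2, 4]].
Insert 3: 3 bumps 4 from row 1; 4 starts row 2. P = [[1, 2, 3], [4]].

So P = [[1, 2, 3], [4]].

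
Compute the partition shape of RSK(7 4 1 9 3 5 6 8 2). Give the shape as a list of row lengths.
Row-insert each entry into an empty tableau.

After inserting 7: P = [[7]].
After inserting 4: P = [[4], [7]].
After inserting 1: P = [[1], [4], [7]].
After inserting 9: P = [[1, 9], [4], [7]].
After inserting 3: P = [[1, 3], [4, 9], [7]].
After inserting 5: P = [[1, 3, 5], [4, 9], [7]].
After inserting 6: P = [[1, 3, 5, 6], [4, 9], [7]].
After inserting 8: P = [[1, 3, 5, 6, 8], [4, 9], [7]].
After inserting 2: P = [[1, 2, 5, 6, 8], [3, 9], [4], [7]].

The final insertion tableau P = [[1, 2, 5, 6, 8], [3, 9], [4], [7]] has shape [5, 2, 1, 1].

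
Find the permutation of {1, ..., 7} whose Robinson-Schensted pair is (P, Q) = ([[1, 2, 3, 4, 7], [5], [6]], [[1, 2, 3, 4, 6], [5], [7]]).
Reverse the RSK construction: for i from n down to 1, find the cell of Q containing i, remove the entry at that cell from P, and reverse-bump it up through P; the value ejected from row 1 is w(i).

Step i=7: Q has 7 at row 3, column 1; remove 6 from row 3 of P and reverse-bump: 6 enters row 2 and ejects 5; 5 enters row 1 and ejects 4. So w(7) = 4. P is now [[1, 2, 3, 5, 7], [6]].
Step i=6: Q has 6 at row 1, column 5; remove that cell from P, ejecting 7. So w(6) = 7. P is now [[1, 2, 3, 5], [6]].
Step i=5: Q has 5 at row 2, column 1; remove 6 from row 2 of P and reverse-bump: 6 enters row 1 and ejects 5. So w(5) = 5. P is now [[1, 2, 3, 6]].
Step i=4: Q has 4 at row 1, column 4; remove that cell from P, ejecting 6. So w(4) = 6. P is now [[1, 2, 3]].
Step i=3: Q has 3 at row 1, column 3; remove that cell from P, ejecting 3. So w(3) = 3. P is now [[1, 2]].
Step i=2: Q has 2 at row 1, column 2; remove that cell from P, ejecting 2. So w(2) = 2. P is now [[1]].
Step i=1: Q has 1 at row 1, column 1; remove that cell from P, ejecting 1. So w(1) = 1. P is now [].

So w = 1 2 3 6 5 7 4.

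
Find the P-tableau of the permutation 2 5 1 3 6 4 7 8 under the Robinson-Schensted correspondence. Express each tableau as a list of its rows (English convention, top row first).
P = [[1, 3, 4, 7, 8], [2, 5, 6]]

Insert 2: appended to row 1. P = [[2]].
Insert 5: appended to row 1. P = [[2, 5]].
Insert 1: 1 bumps 2 from row 1; 2 starts row 2. P = [[1, 5], [2]].
Insert 3: 3 bumps 5 from row 1; 5 appends to row 2. P = [[1, 3], [2, 5]].
Insert 6: appended to row 1. P = [[1, 3, 6], [2, 5]].
Insert 4: 4 bumps 6 from row 1; 6 appends to row 2. P = [[1, 3, 4], [2, 5, 6]].
Insert 7: appended to row 1. P = [[1, 3, 4, 7], [2, 5, 6]].
Insert 8: appended to row 1. P = [[1, 3, 4, 7, 8], [2, 5, 6]].

So P = [[1, 3, 4, 7, 8], [2, 5, 6]].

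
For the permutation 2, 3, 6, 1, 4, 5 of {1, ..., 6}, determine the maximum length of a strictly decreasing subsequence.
2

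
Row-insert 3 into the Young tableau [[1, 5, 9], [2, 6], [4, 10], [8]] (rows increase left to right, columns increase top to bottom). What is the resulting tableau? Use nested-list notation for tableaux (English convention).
[[1, 3, 9], [2, 5], [4, 6], [8, 10]]

In row 1, 3 replaces 5 (the leftmost entry greater than 3); 5 is bumped to row 2. In row 2, 5 replaces 6 (the leftmost entry greater than 5); 6 is bumped to row 3. In row 3, 6 replaces 10 (the leftmost entry greater than 6); 10 is bumped to row 4. 10 is appended to row 4. The new tableau is [[1, 3, 9], [2, 5], [4, 6], [8, 10]].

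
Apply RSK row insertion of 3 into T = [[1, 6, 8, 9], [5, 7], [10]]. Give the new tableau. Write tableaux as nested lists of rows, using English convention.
[[1, 3, 8, 9], [5, 6], [7], [10]]

In row 1, 3 replaces 6 (the leftmost entry greater than 3); 6 is bumped to row 2. In row 2, 6 replaces 7 (the leftmost entry greater than 6); 7 is bumped to row 3. In row 3, 7 replaces 10 (the leftmost entry greater than 7); 10 is bumped to row 4. 10 starts a new row 4. The new tableau is [[1, 3, 8, 9], [5, 6], [7], [10]].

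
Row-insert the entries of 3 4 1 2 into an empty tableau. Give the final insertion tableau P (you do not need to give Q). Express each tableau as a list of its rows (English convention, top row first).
P = [[1, 2], [3, 4]]

Insert 3: appended to row 1. P = [[3]].
Insert 4: appended to row 1. P = [[3, 4]].
Insert 1: 1 bumps 3 from row 1; 3 starts row 2. P = [[1, 4], [3]].
Insert 2: 2 bumps 4 from row 1; 4 appends to row 2. P = [[1, 2], [3, 4]].

So P = [[1, 2], [3, 4]].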